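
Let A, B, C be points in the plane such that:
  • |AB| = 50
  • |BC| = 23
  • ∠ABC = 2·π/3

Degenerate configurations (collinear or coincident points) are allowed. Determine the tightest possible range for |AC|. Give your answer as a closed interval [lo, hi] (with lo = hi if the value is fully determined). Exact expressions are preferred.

|AC| = √(4179)  (≈ 64.6452)

|AB| ∈ {50}
|BC| ∈ {23}
|AC| ∈ {√(4179)}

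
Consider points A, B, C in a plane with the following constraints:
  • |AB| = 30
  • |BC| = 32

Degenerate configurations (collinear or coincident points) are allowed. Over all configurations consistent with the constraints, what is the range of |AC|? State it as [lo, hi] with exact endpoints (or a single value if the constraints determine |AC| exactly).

|AB| ∈ {30}
|BC| ∈ {32}
|AC| ∈ [2, 62]

|AC| ∈ [2, 62]  (≈ [2.0000, 62.0000])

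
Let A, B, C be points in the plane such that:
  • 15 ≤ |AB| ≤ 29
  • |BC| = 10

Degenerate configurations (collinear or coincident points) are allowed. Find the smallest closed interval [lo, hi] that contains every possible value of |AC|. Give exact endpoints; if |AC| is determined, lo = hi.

|AC| ∈ [5, 39]  (≈ [5.0000, 39.0000])

|AB| ∈ [15, 29]
|BC| ∈ {10}
|AC| ∈ [5, 39]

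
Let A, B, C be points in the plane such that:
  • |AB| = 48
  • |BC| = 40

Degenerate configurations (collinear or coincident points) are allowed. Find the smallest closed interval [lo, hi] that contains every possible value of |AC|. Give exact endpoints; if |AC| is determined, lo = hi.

|AB| ∈ {48}
|BC| ∈ {40}
|AC| ∈ [8, 88]

|AC| ∈ [8, 88]  (≈ [8.0000, 88.0000])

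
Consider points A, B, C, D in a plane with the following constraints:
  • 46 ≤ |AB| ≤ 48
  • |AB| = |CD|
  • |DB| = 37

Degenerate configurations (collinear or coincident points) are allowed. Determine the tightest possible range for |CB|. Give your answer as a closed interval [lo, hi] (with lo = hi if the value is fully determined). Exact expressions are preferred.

|AB| ∈ [46, 48]
|BD| ∈ {37}
|CD| ∈ [46, 48]
|AD| ∈ [9, 85]
|BC| ∈ [9, 85]
|AC| ∈ [0, 133]

|CB| ∈ [9, 85]  (≈ [9.0000, 85.0000])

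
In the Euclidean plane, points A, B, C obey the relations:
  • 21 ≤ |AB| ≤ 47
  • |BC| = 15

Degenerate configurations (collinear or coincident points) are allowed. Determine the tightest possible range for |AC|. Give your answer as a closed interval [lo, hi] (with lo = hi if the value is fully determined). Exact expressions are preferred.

|AB| ∈ [21, 47]
|BC| ∈ {15}
|AC| ∈ [6, 62]

|AC| ∈ [6, 62]  (≈ [6.0000, 62.0000])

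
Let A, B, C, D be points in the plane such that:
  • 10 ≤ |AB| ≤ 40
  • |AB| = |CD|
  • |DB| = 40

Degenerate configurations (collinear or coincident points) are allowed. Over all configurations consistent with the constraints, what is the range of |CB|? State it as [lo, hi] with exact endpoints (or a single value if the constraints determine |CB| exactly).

|AB| ∈ [10, 40]
|BD| ∈ {40}
|CD| ∈ [10, 40]
|AD| ∈ [0, 80]
|BC| ∈ [0, 80]
|AC| ∈ [0, 120]

|CB| ∈ [0, 80]  (≈ [0.0000, 80.0000])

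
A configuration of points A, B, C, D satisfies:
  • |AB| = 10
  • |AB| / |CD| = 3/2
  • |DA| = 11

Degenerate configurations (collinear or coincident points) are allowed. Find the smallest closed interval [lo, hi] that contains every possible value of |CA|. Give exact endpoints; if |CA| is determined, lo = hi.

|AB| ∈ {10}
|AD| ∈ {11}
|CD| ∈ {20/3}
|BD| ∈ [1, 21]
|AC| ∈ [13/3, 53/3]
|BC| ∈ [0, 83/3]

|CA| ∈ [13/3, 53/3]  (≈ [4.3333, 17.6667])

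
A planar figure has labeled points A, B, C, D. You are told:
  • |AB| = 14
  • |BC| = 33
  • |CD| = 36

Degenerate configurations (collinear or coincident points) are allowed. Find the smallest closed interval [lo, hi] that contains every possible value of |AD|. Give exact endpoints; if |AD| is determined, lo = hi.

|AD| ∈ [0, 83]  (≈ [0.0000, 83.0000])

|AB| ∈ {14}
|BC| ∈ {33}
|CD| ∈ {36}
|AC| ∈ [19, 47]
|BD| ∈ [3, 69]
|AD| ∈ [0, 83]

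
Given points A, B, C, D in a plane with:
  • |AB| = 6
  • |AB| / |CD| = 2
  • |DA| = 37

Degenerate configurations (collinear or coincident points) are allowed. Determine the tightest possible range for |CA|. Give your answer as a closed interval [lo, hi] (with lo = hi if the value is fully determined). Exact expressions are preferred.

|AB| ∈ {6}
|AD| ∈ {37}
|CD| ∈ {3}
|BD| ∈ [31, 43]
|AC| ∈ [34, 40]
|BC| ∈ [28, 46]

|CA| ∈ [34, 40]  (≈ [34.0000, 40.0000])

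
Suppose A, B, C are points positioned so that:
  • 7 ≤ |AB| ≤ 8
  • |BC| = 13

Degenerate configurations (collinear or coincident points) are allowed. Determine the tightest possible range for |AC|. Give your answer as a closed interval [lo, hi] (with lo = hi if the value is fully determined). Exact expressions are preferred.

|AB| ∈ [7, 8]
|BC| ∈ {13}
|AC| ∈ [5, 21]

|AC| ∈ [5, 21]  (≈ [5.0000, 21.0000])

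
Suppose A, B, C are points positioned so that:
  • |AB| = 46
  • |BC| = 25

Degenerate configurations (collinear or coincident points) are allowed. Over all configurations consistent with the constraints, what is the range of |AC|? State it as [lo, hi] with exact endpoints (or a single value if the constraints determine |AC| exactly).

|AB| ∈ {46}
|BC| ∈ {25}
|AC| ∈ [21, 71]

|AC| ∈ [21, 71]  (≈ [21.0000, 71.0000])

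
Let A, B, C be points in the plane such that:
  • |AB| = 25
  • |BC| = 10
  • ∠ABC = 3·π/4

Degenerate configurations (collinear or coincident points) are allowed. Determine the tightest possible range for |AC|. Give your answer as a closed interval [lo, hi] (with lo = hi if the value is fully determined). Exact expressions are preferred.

|AB| ∈ {25}
|BC| ∈ {10}
|AC| ∈ {5·√(10·√(2) + 29)}

|AC| = 5·√(10·√(2) + 29)  (≈ 32.8413)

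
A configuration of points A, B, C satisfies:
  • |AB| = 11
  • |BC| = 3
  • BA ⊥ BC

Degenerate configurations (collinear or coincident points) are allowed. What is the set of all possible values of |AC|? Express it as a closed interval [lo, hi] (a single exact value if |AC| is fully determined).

|AC| = √(130)  (≈ 11.4018)

|AB| ∈ {11}
|BC| ∈ {3}
|AC| ∈ {√(130)}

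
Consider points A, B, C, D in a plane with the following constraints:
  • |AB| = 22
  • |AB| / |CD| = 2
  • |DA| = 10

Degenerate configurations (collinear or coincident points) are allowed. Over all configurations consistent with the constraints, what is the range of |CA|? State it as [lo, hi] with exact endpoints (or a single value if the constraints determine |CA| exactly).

|CA| ∈ [1, 21]  (≈ [1.0000, 21.0000])

|AB| ∈ {22}
|AD| ∈ {10}
|CD| ∈ {11}
|BD| ∈ [12, 32]
|AC| ∈ [1, 21]
|BC| ∈ [1, 43]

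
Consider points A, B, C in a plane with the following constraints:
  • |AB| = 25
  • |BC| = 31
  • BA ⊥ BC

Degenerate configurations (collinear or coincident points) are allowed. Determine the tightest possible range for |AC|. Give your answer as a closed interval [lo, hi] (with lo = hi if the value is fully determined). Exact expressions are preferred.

|AB| ∈ {25}
|BC| ∈ {31}
|AC| ∈ {√(1586)}

|AC| = √(1586)  (≈ 39.8246)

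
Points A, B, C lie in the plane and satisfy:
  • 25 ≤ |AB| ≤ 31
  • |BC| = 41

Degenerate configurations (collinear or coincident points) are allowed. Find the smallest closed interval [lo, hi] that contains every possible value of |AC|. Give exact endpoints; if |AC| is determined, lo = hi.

|AB| ∈ [25, 31]
|BC| ∈ {41}
|AC| ∈ [10, 72]

|AC| ∈ [10, 72]  (≈ [10.0000, 72.0000])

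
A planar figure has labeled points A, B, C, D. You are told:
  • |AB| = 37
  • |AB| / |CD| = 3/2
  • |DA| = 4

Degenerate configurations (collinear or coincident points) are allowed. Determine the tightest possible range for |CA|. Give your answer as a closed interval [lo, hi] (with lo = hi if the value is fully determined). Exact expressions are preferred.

|CA| ∈ [62/3, 86/3]  (≈ [20.6667, 28.6667])

|AB| ∈ {37}
|AD| ∈ {4}
|CD| ∈ {74/3}
|BD| ∈ [33, 41]
|AC| ∈ [62/3, 86/3]
|BC| ∈ [25/3, 197/3]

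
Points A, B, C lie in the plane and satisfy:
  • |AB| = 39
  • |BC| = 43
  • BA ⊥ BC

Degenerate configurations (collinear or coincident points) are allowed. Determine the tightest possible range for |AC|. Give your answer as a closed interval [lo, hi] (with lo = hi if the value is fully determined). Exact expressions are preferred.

|AC| = √(3370)  (≈ 58.0517)

|AB| ∈ {39}
|BC| ∈ {43}
|AC| ∈ {√(3370)}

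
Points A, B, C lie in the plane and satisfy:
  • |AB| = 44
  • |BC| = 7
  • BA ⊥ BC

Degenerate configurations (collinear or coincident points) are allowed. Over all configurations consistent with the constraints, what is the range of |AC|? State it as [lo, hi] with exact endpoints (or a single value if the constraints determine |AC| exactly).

|AB| ∈ {44}
|BC| ∈ {7}
|AC| ∈ {√(1985)}

|AC| = √(1985)  (≈ 44.5533)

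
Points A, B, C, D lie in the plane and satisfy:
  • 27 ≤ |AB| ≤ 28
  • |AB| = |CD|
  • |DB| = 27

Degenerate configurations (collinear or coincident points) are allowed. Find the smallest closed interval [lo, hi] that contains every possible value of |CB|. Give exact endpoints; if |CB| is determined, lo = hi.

|AB| ∈ [27, 28]
|BD| ∈ {27}
|CD| ∈ [27, 28]
|AD| ∈ [0, 55]
|BC| ∈ [0, 55]
|AC| ∈ [0, 83]

|CB| ∈ [0, 55]  (≈ [0.0000, 55.0000])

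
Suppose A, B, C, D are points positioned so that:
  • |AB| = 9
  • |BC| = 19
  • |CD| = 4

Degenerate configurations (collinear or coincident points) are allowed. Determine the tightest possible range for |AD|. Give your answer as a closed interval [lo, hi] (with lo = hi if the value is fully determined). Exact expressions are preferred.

|AD| ∈ [6, 32]  (≈ [6.0000, 32.0000])

|AB| ∈ {9}
|BC| ∈ {19}
|CD| ∈ {4}
|AC| ∈ [10, 28]
|BD| ∈ [15, 23]
|AD| ∈ [6, 32]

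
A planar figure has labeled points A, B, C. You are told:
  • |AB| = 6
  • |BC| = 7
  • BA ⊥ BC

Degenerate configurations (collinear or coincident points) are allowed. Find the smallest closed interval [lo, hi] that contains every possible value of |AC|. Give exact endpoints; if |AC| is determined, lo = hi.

|AC| = √(85)  (≈ 9.2195)

|AB| ∈ {6}
|BC| ∈ {7}
|AC| ∈ {√(85)}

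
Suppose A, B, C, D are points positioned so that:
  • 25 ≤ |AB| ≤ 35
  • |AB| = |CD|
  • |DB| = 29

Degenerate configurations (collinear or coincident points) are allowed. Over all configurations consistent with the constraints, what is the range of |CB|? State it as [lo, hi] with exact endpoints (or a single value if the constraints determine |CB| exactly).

|AB| ∈ [25, 35]
|BD| ∈ {29}
|CD| ∈ [25, 35]
|AD| ∈ [0, 64]
|BC| ∈ [0, 64]
|AC| ∈ [0, 99]

|CB| ∈ [0, 64]  (≈ [0.0000, 64.0000])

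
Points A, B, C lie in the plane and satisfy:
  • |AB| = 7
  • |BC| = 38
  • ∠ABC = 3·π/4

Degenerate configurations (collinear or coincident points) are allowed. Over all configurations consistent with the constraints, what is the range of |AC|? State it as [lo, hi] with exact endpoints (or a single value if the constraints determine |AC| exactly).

|AB| ∈ {7}
|BC| ∈ {38}
|AC| ∈ {√(266·√(2) + 1493)}

|AC| = √(266·√(2) + 1493)  (≈ 43.2340)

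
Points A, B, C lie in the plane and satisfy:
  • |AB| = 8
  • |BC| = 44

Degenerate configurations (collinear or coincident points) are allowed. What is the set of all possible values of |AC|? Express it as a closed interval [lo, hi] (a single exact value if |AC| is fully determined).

|AB| ∈ {8}
|BC| ∈ {44}
|AC| ∈ [36, 52]

|AC| ∈ [36, 52]  (≈ [36.0000, 52.0000])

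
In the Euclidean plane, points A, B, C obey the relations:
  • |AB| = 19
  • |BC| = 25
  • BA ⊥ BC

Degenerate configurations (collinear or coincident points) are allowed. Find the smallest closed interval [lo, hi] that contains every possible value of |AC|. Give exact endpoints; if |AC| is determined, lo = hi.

|AB| ∈ {19}
|BC| ∈ {25}
|AC| ∈ {√(986)}

|AC| = √(986)  (≈ 31.4006)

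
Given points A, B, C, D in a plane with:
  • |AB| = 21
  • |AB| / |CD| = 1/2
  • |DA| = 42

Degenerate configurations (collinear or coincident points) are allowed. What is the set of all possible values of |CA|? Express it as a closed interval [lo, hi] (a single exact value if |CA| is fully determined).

|CA| ∈ [0, 84]  (≈ [0.0000, 84.0000])

|AB| ∈ {21}
|AD| ∈ {42}
|CD| ∈ {42}
|BD| ∈ [21, 63]
|AC| ∈ [0, 84]
|BC| ∈ [0, 105]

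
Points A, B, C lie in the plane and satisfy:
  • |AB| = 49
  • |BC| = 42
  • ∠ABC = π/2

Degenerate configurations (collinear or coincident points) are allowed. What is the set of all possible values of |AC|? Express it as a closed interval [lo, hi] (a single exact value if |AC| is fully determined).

|AC| = 7·√(85)  (≈ 64.5368)

|AB| ∈ {49}
|BC| ∈ {42}
|AC| ∈ {7·√(85)}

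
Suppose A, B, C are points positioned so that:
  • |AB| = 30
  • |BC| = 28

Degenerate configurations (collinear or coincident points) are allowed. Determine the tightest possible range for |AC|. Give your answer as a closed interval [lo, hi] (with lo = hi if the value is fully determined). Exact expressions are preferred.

|AC| ∈ [2, 58]  (≈ [2.0000, 58.0000])

|AB| ∈ {30}
|BC| ∈ {28}
|AC| ∈ [2, 58]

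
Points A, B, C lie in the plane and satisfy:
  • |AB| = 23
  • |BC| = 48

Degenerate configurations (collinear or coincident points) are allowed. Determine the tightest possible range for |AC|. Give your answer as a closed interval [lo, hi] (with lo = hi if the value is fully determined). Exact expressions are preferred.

|AC| ∈ [25, 71]  (≈ [25.0000, 71.0000])

|AB| ∈ {23}
|BC| ∈ {48}
|AC| ∈ [25, 71]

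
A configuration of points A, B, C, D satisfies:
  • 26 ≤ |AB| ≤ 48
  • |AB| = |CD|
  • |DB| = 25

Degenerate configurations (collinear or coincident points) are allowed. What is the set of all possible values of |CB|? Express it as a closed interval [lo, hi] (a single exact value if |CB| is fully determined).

|AB| ∈ [26, 48]
|BD| ∈ {25}
|CD| ∈ [26, 48]
|AD| ∈ [1, 73]
|BC| ∈ [1, 73]
|AC| ∈ [0, 121]

|CB| ∈ [1, 73]  (≈ [1.0000, 73.0000])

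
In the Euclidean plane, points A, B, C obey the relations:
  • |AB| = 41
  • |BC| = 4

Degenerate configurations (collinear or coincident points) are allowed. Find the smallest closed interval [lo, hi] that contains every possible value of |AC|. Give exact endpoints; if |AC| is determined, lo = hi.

|AC| ∈ [37, 45]  (≈ [37.0000, 45.0000])

|AB| ∈ {41}
|BC| ∈ {4}
|AC| ∈ [37, 45]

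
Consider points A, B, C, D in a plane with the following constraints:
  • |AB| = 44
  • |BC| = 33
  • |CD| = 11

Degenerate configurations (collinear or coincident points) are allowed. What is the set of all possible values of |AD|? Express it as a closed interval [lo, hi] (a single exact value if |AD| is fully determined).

|AB| ∈ {44}
|BC| ∈ {33}
|CD| ∈ {11}
|AC| ∈ [11, 77]
|BD| ∈ [22, 44]
|AD| ∈ [0, 88]

|AD| ∈ [0, 88]  (≈ [0.0000, 88.0000])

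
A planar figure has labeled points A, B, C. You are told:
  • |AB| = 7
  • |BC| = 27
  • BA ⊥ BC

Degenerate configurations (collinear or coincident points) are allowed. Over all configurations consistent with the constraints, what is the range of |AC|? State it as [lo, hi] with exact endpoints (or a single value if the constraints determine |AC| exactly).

|AC| = √(778)  (≈ 27.8927)

|AB| ∈ {7}
|BC| ∈ {27}
|AC| ∈ {√(778)}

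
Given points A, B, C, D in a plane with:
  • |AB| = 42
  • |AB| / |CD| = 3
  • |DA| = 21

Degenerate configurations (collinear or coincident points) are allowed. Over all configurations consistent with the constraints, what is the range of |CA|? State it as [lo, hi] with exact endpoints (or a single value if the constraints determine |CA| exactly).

|CA| ∈ [7, 35]  (≈ [7.0000, 35.0000])

|AB| ∈ {42}
|AD| ∈ {21}
|CD| ∈ {14}
|BD| ∈ [21, 63]
|AC| ∈ [7, 35]
|BC| ∈ [7, 77]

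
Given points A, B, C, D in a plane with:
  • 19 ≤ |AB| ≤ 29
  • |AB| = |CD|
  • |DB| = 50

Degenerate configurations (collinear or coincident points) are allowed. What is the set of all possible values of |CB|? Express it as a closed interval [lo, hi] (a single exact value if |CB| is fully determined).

|CB| ∈ [21, 79]  (≈ [21.0000, 79.0000])

|AB| ∈ [19, 29]
|BD| ∈ {50}
|CD| ∈ [19, 29]
|AD| ∈ [21, 79]
|BC| ∈ [21, 79]
|AC| ∈ [0, 108]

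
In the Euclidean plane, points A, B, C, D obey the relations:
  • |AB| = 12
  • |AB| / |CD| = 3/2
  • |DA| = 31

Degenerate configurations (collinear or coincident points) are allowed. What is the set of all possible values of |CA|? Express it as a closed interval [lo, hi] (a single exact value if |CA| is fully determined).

|AB| ∈ {12}
|AD| ∈ {31}
|CD| ∈ {8}
|BD| ∈ [19, 43]
|AC| ∈ [23, 39]
|BC| ∈ [11, 51]

|CA| ∈ [23, 39]  (≈ [23.0000, 39.0000])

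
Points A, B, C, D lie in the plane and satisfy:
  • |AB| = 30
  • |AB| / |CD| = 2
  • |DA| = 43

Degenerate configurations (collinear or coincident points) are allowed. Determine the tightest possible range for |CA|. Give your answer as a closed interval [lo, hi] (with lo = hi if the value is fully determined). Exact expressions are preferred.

|CA| ∈ [28, 58]  (≈ [28.0000, 58.0000])

|AB| ∈ {30}
|AD| ∈ {43}
|CD| ∈ {15}
|BD| ∈ [13, 73]
|AC| ∈ [28, 58]
|BC| ∈ [0, 88]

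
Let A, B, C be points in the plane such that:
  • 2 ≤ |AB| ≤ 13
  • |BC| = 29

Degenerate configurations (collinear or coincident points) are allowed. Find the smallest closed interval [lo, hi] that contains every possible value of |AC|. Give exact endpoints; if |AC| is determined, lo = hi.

|AC| ∈ [16, 42]  (≈ [16.0000, 42.0000])

|AB| ∈ [2, 13]
|BC| ∈ {29}
|AC| ∈ [16, 42]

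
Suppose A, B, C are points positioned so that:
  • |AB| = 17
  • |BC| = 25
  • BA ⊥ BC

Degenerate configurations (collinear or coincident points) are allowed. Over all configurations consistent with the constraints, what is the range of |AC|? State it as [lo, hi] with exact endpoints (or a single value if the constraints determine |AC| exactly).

|AC| = √(914)  (≈ 30.2324)

|AB| ∈ {17}
|BC| ∈ {25}
|AC| ∈ {√(914)}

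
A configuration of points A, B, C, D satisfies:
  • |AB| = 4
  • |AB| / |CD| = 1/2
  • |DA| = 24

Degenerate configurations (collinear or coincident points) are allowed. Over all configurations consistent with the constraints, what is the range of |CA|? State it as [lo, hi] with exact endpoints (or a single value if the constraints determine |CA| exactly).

|AB| ∈ {4}
|AD| ∈ {24}
|CD| ∈ {8}
|BD| ∈ [20, 28]
|AC| ∈ [16, 32]
|BC| ∈ [12, 36]

|CA| ∈ [16, 32]  (≈ [16.0000, 32.0000])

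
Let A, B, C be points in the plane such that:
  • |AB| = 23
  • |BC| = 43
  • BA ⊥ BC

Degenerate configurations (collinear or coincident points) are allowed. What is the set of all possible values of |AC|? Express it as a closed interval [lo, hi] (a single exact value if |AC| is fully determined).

|AC| = √(2378)  (≈ 48.7647)

|AB| ∈ {23}
|BC| ∈ {43}
|AC| ∈ {√(2378)}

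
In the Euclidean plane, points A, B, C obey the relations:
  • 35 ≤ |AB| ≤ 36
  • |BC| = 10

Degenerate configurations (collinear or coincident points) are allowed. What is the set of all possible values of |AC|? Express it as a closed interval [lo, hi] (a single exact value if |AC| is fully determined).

|AC| ∈ [25, 46]  (≈ [25.0000, 46.0000])

|AB| ∈ [35, 36]
|BC| ∈ {10}
|AC| ∈ [25, 46]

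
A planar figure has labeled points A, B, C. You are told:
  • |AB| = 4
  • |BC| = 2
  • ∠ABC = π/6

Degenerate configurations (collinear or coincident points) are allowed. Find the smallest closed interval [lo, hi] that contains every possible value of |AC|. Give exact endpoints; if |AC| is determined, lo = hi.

|AC| = 2·√(5 - 2·√(3))  (≈ 2.4786)

|AB| ∈ {4}
|BC| ∈ {2}
|AC| ∈ {2·√(5 - 2·√(3))}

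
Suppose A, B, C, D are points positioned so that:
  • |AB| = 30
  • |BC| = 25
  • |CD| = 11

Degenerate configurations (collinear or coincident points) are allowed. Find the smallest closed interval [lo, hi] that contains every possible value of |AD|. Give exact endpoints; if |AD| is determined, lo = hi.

|AB| ∈ {30}
|BC| ∈ {25}
|CD| ∈ {11}
|AC| ∈ [5, 55]
|BD| ∈ [14, 36]
|AD| ∈ [0, 66]

|AD| ∈ [0, 66]  (≈ [0.0000, 66.0000])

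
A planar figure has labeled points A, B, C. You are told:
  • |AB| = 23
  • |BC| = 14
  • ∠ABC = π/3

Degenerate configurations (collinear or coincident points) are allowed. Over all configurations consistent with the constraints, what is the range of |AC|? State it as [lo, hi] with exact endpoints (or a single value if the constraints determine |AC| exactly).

|AC| = √(403)  (≈ 20.0749)

|AB| ∈ {23}
|BC| ∈ {14}
|AC| ∈ {√(403)}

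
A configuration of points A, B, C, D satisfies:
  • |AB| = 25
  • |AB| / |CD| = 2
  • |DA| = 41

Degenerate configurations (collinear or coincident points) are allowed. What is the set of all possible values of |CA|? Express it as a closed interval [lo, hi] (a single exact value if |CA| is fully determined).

|CA| ∈ [57/2, 107/2]  (≈ [28.5000, 53.5000])

|AB| ∈ {25}
|AD| ∈ {41}
|CD| ∈ {25/2}
|BD| ∈ [16, 66]
|AC| ∈ [57/2, 107/2]
|BC| ∈ [7/2, 157/2]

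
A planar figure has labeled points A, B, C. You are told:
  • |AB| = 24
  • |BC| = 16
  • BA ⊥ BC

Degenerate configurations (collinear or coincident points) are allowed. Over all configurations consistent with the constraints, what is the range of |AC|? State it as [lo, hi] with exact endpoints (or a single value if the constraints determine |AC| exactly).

|AB| ∈ {24}
|BC| ∈ {16}
|AC| ∈ {8·√(13)}

|AC| = 8·√(13)  (≈ 28.8444)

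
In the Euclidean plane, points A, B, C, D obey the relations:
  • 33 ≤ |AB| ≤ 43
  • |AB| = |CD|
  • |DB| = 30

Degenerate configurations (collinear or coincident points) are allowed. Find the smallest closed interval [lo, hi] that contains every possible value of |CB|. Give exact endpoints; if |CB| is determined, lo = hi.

|AB| ∈ [33, 43]
|BD| ∈ {30}
|CD| ∈ [33, 43]
|AD| ∈ [3, 73]
|BC| ∈ [3, 73]
|AC| ∈ [0, 116]

|CB| ∈ [3, 73]  (≈ [3.0000, 73.0000])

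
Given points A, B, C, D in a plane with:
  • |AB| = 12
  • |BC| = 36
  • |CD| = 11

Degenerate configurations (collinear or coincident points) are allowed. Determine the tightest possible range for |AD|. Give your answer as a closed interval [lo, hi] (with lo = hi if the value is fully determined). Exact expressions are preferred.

|AB| ∈ {12}
|BC| ∈ {36}
|CD| ∈ {11}
|AC| ∈ [24, 48]
|BD| ∈ [25, 47]
|AD| ∈ [13, 59]

|AD| ∈ [13, 59]  (≈ [13.0000, 59.0000])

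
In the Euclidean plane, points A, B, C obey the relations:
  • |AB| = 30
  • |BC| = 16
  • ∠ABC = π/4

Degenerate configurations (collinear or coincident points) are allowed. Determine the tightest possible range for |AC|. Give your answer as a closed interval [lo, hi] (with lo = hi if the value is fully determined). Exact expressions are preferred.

|AB| ∈ {30}
|BC| ∈ {16}
|AC| ∈ {2·√(289 - 120·√(2))}

|AC| = 2·√(289 - 120·√(2))  (≈ 21.8444)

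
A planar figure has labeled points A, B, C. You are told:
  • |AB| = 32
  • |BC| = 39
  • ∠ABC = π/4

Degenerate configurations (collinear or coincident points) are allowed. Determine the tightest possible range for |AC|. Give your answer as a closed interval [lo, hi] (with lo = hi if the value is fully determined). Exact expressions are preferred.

|AB| ∈ {32}
|BC| ∈ {39}
|AC| ∈ {√(2545 - 1248·√(2))}

|AC| = √(2545 - 1248·√(2))  (≈ 27.9296)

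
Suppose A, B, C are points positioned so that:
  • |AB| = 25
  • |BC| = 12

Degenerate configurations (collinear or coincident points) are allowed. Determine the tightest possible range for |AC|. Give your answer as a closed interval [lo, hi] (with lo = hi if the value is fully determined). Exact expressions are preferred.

|AC| ∈ [13, 37]  (≈ [13.0000, 37.0000])

|AB| ∈ {25}
|BC| ∈ {12}
|AC| ∈ [13, 37]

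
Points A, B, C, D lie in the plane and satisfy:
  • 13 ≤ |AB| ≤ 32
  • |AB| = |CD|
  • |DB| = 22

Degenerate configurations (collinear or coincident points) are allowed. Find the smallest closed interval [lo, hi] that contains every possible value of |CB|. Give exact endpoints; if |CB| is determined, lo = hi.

|CB| ∈ [0, 54]  (≈ [0.0000, 54.0000])

|AB| ∈ [13, 32]
|BD| ∈ {22}
|CD| ∈ [13, 32]
|AD| ∈ [0, 54]
|BC| ∈ [0, 54]
|AC| ∈ [0, 86]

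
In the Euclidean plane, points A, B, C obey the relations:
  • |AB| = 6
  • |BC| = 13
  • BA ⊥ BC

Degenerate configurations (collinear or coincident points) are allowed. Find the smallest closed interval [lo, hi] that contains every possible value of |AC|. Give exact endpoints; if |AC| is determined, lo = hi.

|AB| ∈ {6}
|BC| ∈ {13}
|AC| ∈ {√(205)}

|AC| = √(205)  (≈ 14.3178)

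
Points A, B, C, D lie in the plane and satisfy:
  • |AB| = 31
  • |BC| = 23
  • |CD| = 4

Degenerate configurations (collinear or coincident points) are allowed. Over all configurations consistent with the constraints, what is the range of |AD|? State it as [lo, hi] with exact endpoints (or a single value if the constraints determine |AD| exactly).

|AB| ∈ {31}
|BC| ∈ {23}
|CD| ∈ {4}
|AC| ∈ [8, 54]
|BD| ∈ [19, 27]
|AD| ∈ [4, 58]

|AD| ∈ [4, 58]  (≈ [4.0000, 58.0000])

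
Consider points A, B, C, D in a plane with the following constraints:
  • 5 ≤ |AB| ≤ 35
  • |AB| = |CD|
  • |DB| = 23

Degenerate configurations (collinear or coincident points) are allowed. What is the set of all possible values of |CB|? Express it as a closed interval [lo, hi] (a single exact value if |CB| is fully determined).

|CB| ∈ [0, 58]  (≈ [0.0000, 58.0000])

|AB| ∈ [5, 35]
|BD| ∈ {23}
|CD| ∈ [5, 35]
|AD| ∈ [0, 58]
|BC| ∈ [0, 58]
|AC| ∈ [0, 93]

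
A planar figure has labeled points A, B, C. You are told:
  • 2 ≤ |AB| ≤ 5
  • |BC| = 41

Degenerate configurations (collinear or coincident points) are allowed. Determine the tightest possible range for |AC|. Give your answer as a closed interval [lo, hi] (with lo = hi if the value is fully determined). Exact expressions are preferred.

|AC| ∈ [36, 46]  (≈ [36.0000, 46.0000])

|AB| ∈ [2, 5]
|BC| ∈ {41}
|AC| ∈ [36, 46]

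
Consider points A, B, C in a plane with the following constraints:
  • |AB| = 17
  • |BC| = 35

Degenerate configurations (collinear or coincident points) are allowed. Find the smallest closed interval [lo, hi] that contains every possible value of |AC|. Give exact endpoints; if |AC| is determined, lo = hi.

|AB| ∈ {17}
|BC| ∈ {35}
|AC| ∈ [18, 52]

|AC| ∈ [18, 52]  (≈ [18.0000, 52.0000])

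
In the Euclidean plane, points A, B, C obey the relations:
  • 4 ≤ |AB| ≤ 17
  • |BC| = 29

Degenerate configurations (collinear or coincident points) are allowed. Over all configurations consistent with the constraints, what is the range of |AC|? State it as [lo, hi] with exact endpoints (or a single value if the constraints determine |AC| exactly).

|AC| ∈ [12, 46]  (≈ [12.0000, 46.0000])

|AB| ∈ [4, 17]
|BC| ∈ {29}
|AC| ∈ [12, 46]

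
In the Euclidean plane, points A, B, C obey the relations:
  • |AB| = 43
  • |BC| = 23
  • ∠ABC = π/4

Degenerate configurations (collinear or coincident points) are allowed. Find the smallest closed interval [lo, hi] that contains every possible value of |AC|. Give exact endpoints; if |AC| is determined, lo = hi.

|AB| ∈ {43}
|BC| ∈ {23}
|AC| ∈ {√(2378 - 989·√(2))}

|AC| = √(2378 - 989·√(2))  (≈ 31.2945)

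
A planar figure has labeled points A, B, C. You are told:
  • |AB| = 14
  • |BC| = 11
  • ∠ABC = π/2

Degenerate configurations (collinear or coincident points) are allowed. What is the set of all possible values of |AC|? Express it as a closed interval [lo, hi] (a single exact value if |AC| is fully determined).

|AB| ∈ {14}
|BC| ∈ {11}
|AC| ∈ {√(317)}

|AC| = √(317)  (≈ 17.8045)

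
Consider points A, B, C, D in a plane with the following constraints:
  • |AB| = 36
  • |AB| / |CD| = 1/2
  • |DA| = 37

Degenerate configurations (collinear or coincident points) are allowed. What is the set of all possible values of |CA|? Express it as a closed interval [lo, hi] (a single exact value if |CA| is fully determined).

|AB| ∈ {36}
|AD| ∈ {37}
|CD| ∈ {72}
|BD| ∈ [1, 73]
|AC| ∈ [35, 109]
|BC| ∈ [0, 145]

|CA| ∈ [35, 109]  (≈ [35.0000, 109.0000])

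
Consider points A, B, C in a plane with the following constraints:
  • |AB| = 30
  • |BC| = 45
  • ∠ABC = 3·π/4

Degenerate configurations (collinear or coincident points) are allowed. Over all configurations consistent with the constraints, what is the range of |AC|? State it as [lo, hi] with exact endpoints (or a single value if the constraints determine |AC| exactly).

|AC| = 15·√(6·√(2) + 13)  (≈ 69.5283)

|AB| ∈ {30}
|BC| ∈ {45}
|AC| ∈ {15·√(6·√(2) + 13)}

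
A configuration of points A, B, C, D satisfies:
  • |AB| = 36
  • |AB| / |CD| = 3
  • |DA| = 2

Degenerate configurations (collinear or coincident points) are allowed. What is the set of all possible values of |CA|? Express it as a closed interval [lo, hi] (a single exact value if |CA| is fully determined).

|AB| ∈ {36}
|AD| ∈ {2}
|CD| ∈ {12}
|BD| ∈ [34, 38]
|AC| ∈ [10, 14]
|BC| ∈ [22, 50]

|CA| ∈ [10, 14]  (≈ [10.0000, 14.0000])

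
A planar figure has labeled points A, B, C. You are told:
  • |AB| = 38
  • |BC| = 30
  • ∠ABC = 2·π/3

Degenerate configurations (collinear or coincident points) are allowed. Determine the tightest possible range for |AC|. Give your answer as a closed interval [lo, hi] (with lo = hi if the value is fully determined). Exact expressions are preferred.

|AC| = 2·√(871)  (≈ 59.0254)

|AB| ∈ {38}
|BC| ∈ {30}
|AC| ∈ {2·√(871)}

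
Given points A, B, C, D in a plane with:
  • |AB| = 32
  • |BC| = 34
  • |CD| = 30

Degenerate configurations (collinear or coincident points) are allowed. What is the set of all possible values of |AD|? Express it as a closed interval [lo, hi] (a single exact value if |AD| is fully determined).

|AD| ∈ [0, 96]  (≈ [0.0000, 96.0000])

|AB| ∈ {32}
|BC| ∈ {34}
|CD| ∈ {30}
|AC| ∈ [2, 66]
|BD| ∈ [4, 64]
|AD| ∈ [0, 96]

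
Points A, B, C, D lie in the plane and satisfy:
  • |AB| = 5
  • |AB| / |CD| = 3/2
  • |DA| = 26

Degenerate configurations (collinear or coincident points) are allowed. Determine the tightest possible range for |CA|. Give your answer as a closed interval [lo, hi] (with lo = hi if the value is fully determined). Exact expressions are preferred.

|CA| ∈ [68/3, 88/3]  (≈ [22.6667, 29.3333])

|AB| ∈ {5}
|AD| ∈ {26}
|CD| ∈ {10/3}
|BD| ∈ [21, 31]
|AC| ∈ [68/3, 88/3]
|BC| ∈ [53/3, 103/3]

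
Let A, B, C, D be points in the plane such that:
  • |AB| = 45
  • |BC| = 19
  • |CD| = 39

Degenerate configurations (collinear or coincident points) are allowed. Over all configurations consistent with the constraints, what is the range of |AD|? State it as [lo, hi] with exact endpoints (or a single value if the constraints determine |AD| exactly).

|AD| ∈ [0, 103]  (≈ [0.0000, 103.0000])

|AB| ∈ {45}
|BC| ∈ {19}
|CD| ∈ {39}
|AC| ∈ [26, 64]
|BD| ∈ [20, 58]
|AD| ∈ [0, 103]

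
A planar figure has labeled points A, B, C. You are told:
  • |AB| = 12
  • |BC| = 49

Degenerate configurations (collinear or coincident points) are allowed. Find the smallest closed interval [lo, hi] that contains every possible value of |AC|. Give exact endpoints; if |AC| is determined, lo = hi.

|AC| ∈ [37, 61]  (≈ [37.0000, 61.0000])

|AB| ∈ {12}
|BC| ∈ {49}
|AC| ∈ [37, 61]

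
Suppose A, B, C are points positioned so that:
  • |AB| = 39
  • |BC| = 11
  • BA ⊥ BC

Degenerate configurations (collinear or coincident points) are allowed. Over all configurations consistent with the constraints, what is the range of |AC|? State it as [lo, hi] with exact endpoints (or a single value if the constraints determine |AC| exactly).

|AB| ∈ {39}
|BC| ∈ {11}
|AC| ∈ {√(1642)}

|AC| = √(1642)  (≈ 40.5216)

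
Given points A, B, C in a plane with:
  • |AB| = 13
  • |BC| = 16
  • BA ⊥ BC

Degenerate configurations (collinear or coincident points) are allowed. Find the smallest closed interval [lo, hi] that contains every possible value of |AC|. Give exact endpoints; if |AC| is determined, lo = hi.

|AC| = 5·√(17)  (≈ 20.6155)

|AB| ∈ {13}
|BC| ∈ {16}
|AC| ∈ {5·√(17)}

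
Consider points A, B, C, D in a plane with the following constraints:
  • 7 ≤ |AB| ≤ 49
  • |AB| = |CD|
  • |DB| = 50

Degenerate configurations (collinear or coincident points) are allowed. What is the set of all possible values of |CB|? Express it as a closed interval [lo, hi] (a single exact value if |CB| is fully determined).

|CB| ∈ [1, 99]  (≈ [1.0000, 99.0000])

|AB| ∈ [7, 49]
|BD| ∈ {50}
|CD| ∈ [7, 49]
|AD| ∈ [1, 99]
|BC| ∈ [1, 99]
|AC| ∈ [0, 148]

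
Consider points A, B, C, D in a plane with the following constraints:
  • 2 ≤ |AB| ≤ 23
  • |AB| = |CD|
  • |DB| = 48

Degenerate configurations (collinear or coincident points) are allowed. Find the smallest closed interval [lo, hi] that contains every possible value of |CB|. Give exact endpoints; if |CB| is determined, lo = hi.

|CB| ∈ [25, 71]  (≈ [25.0000, 71.0000])

|AB| ∈ [2, 23]
|BD| ∈ {48}
|CD| ∈ [2, 23]
|AD| ∈ [25, 71]
|BC| ∈ [25, 71]
|AC| ∈ [2, 94]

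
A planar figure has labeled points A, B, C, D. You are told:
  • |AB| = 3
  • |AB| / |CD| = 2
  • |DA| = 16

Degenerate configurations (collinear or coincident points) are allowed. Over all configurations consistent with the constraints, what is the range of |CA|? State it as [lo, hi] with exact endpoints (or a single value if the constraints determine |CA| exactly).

|CA| ∈ [29/2, 35/2]  (≈ [14.5000, 17.5000])

|AB| ∈ {3}
|AD| ∈ {16}
|CD| ∈ {3/2}
|BD| ∈ [13, 19]
|AC| ∈ [29/2, 35/2]
|BC| ∈ [23/2, 41/2]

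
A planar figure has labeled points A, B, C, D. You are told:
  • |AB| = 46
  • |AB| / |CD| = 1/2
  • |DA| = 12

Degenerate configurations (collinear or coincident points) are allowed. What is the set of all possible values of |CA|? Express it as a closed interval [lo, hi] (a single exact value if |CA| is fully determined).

|AB| ∈ {46}
|AD| ∈ {12}
|CD| ∈ {92}
|BD| ∈ [34, 58]
|AC| ∈ [80, 104]
|BC| ∈ [34, 150]

|CA| ∈ [80, 104]  (≈ [80.0000, 104.0000])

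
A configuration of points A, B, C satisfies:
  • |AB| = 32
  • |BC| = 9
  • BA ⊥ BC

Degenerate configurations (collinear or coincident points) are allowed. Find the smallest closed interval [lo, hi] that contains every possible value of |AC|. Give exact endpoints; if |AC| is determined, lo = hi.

|AC| = √(1105)  (≈ 33.2415)

|AB| ∈ {32}
|BC| ∈ {9}
|AC| ∈ {√(1105)}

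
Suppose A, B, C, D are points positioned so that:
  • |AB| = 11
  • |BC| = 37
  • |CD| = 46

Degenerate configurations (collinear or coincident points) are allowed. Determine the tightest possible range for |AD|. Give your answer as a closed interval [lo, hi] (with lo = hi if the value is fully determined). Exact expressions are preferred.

|AB| ∈ {11}
|BC| ∈ {37}
|CD| ∈ {46}
|AC| ∈ [26, 48]
|BD| ∈ [9, 83]
|AD| ∈ [0, 94]

|AD| ∈ [0, 94]  (≈ [0.0000, 94.0000])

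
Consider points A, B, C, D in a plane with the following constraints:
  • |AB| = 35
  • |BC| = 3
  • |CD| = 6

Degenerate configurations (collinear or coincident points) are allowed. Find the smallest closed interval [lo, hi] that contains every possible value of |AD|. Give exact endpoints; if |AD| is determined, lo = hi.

|AB| ∈ {35}
|BC| ∈ {3}
|CD| ∈ {6}
|AC| ∈ [32, 38]
|BD| ∈ [3, 9]
|AD| ∈ [26, 44]

|AD| ∈ [26, 44]  (≈ [26.0000, 44.0000])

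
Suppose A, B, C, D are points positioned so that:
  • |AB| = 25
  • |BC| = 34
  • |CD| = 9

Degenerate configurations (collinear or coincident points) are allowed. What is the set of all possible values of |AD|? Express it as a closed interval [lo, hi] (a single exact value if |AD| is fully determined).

|AD| ∈ [0, 68]  (≈ [0.0000, 68.0000])

|AB| ∈ {25}
|BC| ∈ {34}
|CD| ∈ {9}
|AC| ∈ [9, 59]
|BD| ∈ [25, 43]
|AD| ∈ [0, 68]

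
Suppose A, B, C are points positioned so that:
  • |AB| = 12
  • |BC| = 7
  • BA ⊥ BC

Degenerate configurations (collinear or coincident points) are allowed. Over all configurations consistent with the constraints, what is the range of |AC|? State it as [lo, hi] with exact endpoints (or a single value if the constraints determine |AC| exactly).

|AB| ∈ {12}
|BC| ∈ {7}
|AC| ∈ {√(193)}

|AC| = √(193)  (≈ 13.8924)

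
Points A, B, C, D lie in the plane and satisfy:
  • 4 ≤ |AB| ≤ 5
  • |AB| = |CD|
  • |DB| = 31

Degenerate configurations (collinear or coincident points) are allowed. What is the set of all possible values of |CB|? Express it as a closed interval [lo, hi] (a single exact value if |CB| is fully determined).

|CB| ∈ [26, 36]  (≈ [26.0000, 36.0000])

|AB| ∈ [4, 5]
|BD| ∈ {31}
|CD| ∈ [4, 5]
|AD| ∈ [26, 36]
|BC| ∈ [26, 36]
|AC| ∈ [21, 41]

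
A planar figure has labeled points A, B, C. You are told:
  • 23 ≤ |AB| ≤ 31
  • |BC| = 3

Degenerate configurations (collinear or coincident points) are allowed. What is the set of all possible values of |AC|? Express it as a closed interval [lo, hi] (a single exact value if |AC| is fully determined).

|AC| ∈ [20, 34]  (≈ [20.0000, 34.0000])

|AB| ∈ [23, 31]
|BC| ∈ {3}
|AC| ∈ [20, 34]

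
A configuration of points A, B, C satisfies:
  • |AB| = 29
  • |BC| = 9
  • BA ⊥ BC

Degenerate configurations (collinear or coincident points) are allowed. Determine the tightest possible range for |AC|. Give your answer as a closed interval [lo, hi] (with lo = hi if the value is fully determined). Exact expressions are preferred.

|AC| = √(922)  (≈ 30.3645)

|AB| ∈ {29}
|BC| ∈ {9}
|AC| ∈ {√(922)}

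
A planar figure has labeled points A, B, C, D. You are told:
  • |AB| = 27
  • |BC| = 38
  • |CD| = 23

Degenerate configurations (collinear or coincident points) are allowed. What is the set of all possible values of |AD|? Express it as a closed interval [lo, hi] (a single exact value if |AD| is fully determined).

|AD| ∈ [0, 88]  (≈ [0.0000, 88.0000])

|AB| ∈ {27}
|BC| ∈ {38}
|CD| ∈ {23}
|AC| ∈ [11, 65]
|BD| ∈ [15, 61]
|AD| ∈ [0, 88]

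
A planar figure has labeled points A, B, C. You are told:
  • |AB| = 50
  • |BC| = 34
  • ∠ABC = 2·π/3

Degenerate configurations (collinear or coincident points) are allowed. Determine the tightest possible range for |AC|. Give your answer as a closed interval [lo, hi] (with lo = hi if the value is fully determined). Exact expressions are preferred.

|AC| = 2·√(1339)  (≈ 73.1847)

|AB| ∈ {50}
|BC| ∈ {34}
|AC| ∈ {2·√(1339)}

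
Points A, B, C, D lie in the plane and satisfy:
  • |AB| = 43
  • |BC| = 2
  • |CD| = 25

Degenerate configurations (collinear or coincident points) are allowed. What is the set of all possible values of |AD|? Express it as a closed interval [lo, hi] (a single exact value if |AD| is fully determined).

|AB| ∈ {43}
|BC| ∈ {2}
|CD| ∈ {25}
|AC| ∈ [41, 45]
|BD| ∈ [23, 27]
|AD| ∈ [16, 70]

|AD| ∈ [16, 70]  (≈ [16.0000, 70.0000])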